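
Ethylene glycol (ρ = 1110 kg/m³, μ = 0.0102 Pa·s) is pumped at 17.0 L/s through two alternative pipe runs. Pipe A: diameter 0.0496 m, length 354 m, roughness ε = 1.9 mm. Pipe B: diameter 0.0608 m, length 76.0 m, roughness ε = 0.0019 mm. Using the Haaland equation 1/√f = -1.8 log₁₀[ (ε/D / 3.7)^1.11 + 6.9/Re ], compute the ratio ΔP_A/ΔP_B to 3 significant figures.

ΔP_A/ΔP_B ≈ 37.6

Pipe A: V = Q/A = 0.017/0.001932 = 8.798 m/s; Re = 4.749e+04; ε/D = 0.0383; Haaland → f = 0.06416; ΔP_A = f(L/D)(ρV²/2) = 1.967e+07 Pa.
Pipe B: V = Q/A = 0.017/0.002903 = 5.855 m/s; Re = 3.874e+04; ε/D = 3.13e-05; Haaland → f = 0.02202; ΔP_B = f(L/D)(ρV²/2) = 5.238e+05 Pa.
ΔP_A/ΔP_B = 1.967e+07/5.238e+05 = 37.6.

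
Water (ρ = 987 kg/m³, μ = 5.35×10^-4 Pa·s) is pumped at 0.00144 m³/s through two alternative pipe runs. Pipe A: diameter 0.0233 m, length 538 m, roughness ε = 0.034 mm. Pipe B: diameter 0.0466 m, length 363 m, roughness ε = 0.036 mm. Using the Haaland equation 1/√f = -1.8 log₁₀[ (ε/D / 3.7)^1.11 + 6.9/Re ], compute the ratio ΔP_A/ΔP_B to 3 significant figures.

ΔP_A/ΔP_B ≈ 49.6

Pipe A: V = Q/A = 0.00144/0.0004264 = 3.377 m/s; Re = 1.452e+05; ε/D = 0.00146; Haaland → f = 0.02292; ΔP_A = f(L/D)(ρV²/2) = 2.979e+06 Pa.
Pipe B: V = Q/A = 0.00144/0.001706 = 0.8443 m/s; Re = 7.259e+04; ε/D = 0.000773; Haaland → f = 0.02193; ΔP_B = f(L/D)(ρV²/2) = 6.01e+04 Pa.
ΔP_A/ΔP_B = 2.979e+06/6.01e+04 = 49.6.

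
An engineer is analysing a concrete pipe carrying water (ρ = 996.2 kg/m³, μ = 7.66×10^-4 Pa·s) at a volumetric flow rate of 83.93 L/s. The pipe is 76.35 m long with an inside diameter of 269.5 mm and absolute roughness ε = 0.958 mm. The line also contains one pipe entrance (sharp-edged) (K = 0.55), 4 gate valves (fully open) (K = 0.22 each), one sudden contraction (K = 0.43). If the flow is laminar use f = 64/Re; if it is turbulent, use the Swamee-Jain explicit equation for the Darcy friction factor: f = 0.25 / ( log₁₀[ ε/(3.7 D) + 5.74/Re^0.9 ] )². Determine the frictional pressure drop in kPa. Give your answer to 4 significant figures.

Q = 83.93 L/s = 83.93/1000 = 0.08393 m³/s.
Cross-sectional area A = πD²/4 = π(0.2695)²/4 = 0.05704 m²; mean velocity V = Q/A = 0.08393/0.05704 = 1.471 m/s.
Reynolds number Re = ρVD/μ = 996.2 · 1.471 · 0.2695 / 0.000766 = 5.157e+05.
Re > 4000 → turbulent. Relative roughness ε/D = 0.000958/0.2695 = 0.00355. Swamee-Jain: f = 0.25/(log₁₀[0.00355/3.7 + 5.74/5.157e+05^0.9])² = 0.25/(log₁₀[0.000961 + 4.15e-05])² = 0.25/(-2.999)² = 0.0278.
Total minor-loss coefficient ΣK = 1·0.55 + 4·0.22 + 1·0.43 = 1.86.
ΔP = [f·L/D + ΣK]·(ρV²/2) = [0.0278·76.35/0.2695 + 1.86]·(996.2·1.471²/2) = [7.875 + 1.86]·1078 = 1.05e+04 Pa.
ΔP = 1.05e+04 Pa = 10.50 kPa.

ΔP ≈ 10.50 kPa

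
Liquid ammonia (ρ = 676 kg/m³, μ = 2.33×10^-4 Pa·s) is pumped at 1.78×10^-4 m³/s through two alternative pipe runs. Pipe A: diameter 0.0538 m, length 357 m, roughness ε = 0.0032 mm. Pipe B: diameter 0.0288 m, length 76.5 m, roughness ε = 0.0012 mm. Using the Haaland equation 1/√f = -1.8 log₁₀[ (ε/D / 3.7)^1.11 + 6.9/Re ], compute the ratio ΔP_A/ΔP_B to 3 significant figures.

Pipe A: V = Q/A = 0.000178/0.002273 = 0.0783 m/s; Re = 1.222e+04; ε/D = 5.95e-05; Haaland → f = 0.02932; ΔP_A = f(L/D)(ρV²/2) = 403.1 Pa.
Pipe B: V = Q/A = 0.000178/0.0006514 = 0.2732 m/s; Re = 2.283e+04; ε/D = 4.17e-05; Haaland → f = 0.02498; ΔP_B = f(L/D)(ρV²/2) = 1674 Pa.
ΔP_A/ΔP_B = 403.1/1674 = 0.241.

ΔP_A/ΔP_B ≈ 0.241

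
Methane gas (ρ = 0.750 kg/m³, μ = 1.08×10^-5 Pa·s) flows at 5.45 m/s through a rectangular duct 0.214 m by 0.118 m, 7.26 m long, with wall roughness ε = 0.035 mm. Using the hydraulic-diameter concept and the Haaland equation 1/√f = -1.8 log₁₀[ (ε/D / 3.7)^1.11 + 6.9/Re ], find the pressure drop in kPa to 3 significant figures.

Hydraulic diameter D_h = 4A/P = 4·(0.214·0.118)/(2·(0.214+0.118)) = 0.101/0.664 = 0.1521 m.
Re = ρVD_h/μ = 0.75·5.45·0.1521/1.08e-05 = 5.757e+04.
ε/D_h = 3.5e-05/0.1521 = 0.00023; Haaland gives 1/√f = -1.8 log₁₀[2.14e-05+0.00012] = 6.93, so f = 0.02082.
ΔP = f(L/D_h)(ρV²/2) = 0.02082·7.26/0.1521·11.14 = 11.07 Pa.
ΔP = 0.0111 kPa.

ΔP ≈ 0.0111 kPa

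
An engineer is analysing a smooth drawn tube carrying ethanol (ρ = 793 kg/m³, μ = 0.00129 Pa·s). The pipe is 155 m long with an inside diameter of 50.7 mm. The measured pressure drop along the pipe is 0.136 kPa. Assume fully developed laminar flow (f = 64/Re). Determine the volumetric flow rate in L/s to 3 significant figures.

Q ≈ 0.110 L/s

For laminar flow, f = 64/Re with Re = ρVD/μ, so Darcy-Weisbach reduces to ΔP = 32μLV/D². Solving for V: V = ΔP·D²/(32μL) = 136·(0.0507)²/(32·0.00129·155) = 0.05464 m/s.
Check: Re = ρVD/μ = 793·0.05464·0.0507/0.00129 = 1703 < 2300, so the laminar assumption holds.
Q = V·A = 0.05464·(π/4·0.0507²) = 0.0001103 m³/s = 0.110 L/s.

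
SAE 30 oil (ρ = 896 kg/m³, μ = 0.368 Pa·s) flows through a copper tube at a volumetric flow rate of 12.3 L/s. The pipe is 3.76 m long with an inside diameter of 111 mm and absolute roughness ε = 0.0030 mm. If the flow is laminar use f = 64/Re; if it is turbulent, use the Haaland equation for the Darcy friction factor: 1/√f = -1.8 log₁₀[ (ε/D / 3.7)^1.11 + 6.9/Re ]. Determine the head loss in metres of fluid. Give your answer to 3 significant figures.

h_f ≈ 0.520 m

Q = 12.3 L/s = 12.3/1000 = 0.0123 m³/s.
Cross-sectional area A = πD²/4 = π(0.111)²/4 = 0.009677 m²; mean velocity V = Q/A = 0.0123/0.009677 = 1.271 m/s.
Reynolds number Re = ρVD/μ = 896 · 1.271 · 0.111 / 0.368 = 343.5.
Re < 2300 → laminar flow, so f = 64/Re = 64/343.5 = 0.1863 (the turbulent correlation is not needed).
Darcy-Weisbach: ΔP = f(L/D)(ρV²/2) = 0.1863·(3.76/0.111)·(896·1.271²/2) = 0.1863·33.87·723.8 = 4568 Pa.
Head loss h_f = ΔP/(ρg) = 4568/(896·9.81) = 0.520 m.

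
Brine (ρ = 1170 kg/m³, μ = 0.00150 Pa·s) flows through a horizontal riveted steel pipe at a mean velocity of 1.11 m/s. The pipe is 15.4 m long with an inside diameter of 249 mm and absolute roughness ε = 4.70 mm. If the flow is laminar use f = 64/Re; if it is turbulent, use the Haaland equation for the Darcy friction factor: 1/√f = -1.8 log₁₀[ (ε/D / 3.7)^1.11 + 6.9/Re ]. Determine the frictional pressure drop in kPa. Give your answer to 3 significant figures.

Reynolds number Re = ρVD/μ = 1170 · 1.11 · 0.249 / 0.0015 = 2.156e+05.
Re > 4000 → turbulent. Relative roughness ε/D = 0.0047/0.249 = 0.0189. Haaland: 1/√f = -1.8 log₁₀[(0.0189/3.7)^1.11 + 6.9/2.156e+05] = -1.8 log₁₀[0.00285 + 3.2e-05] = 4.571, so f = 0.04785.
Darcy-Weisbach: ΔP = f(L/D)(ρV²/2) = 0.04785·(15.4/0.249)·(1170·1.11²/2) = 0.04785·61.85·720.8 = 2133 Pa.
ΔP = 2133 Pa = 2.13 kPa.

ΔP ≈ 2.13 kPa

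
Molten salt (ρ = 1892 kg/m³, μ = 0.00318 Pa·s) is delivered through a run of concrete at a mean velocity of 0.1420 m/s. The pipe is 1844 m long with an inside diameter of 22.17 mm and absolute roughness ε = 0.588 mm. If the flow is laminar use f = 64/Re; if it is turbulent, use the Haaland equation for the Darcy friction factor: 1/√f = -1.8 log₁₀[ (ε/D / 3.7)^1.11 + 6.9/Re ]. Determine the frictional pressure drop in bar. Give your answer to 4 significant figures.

ΔP ≈ 0.5421 bar

Reynolds number Re = ρVD/μ = 1892 · 0.142 · 0.02217 / 0.00318 = 1873.
Re < 2300 → laminar flow, so f = 64/Re = 64/1873 = 0.03417 (the turbulent correlation is not needed).
Darcy-Weisbach: ΔP = f(L/D)(ρV²/2) = 0.03417·(1844/0.02217)·(1892·0.142²/2) = 0.03417·8.318e+04·19.08 = 5.421e+04 Pa.
ΔP = 5.421e+04 Pa = 0.5421 bar.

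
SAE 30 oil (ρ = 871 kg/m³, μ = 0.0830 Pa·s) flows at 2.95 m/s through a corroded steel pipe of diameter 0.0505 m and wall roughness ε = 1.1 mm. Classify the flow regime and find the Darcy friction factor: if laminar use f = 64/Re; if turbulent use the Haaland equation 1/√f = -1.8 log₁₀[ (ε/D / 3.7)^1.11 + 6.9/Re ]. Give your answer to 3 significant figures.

Re = ρVD/μ = 871·2.95·0.0505/0.083 = 1563.
Re < 2300 → laminar, so f = 64/Re = 0.04094 (roughness is irrelevant in laminar flow).

f ≈ 0.0409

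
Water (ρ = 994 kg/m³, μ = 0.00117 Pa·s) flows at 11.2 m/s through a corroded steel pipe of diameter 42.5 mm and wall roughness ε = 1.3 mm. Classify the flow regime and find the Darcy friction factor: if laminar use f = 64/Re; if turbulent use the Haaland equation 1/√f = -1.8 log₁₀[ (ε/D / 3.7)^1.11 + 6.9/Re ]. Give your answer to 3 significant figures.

f ≈ 0.0578

Re = ρVD/μ = 994·11.2·0.0425/0.00117 = 4.044e+05.
Re > 4000 → turbulent. ε/D = 0.0013/0.0425 = 0.0306; Haaland: 1/√f = -1.8 log₁₀[0.00488 + 1.71e-05] = 4.158, so f = 0.05783.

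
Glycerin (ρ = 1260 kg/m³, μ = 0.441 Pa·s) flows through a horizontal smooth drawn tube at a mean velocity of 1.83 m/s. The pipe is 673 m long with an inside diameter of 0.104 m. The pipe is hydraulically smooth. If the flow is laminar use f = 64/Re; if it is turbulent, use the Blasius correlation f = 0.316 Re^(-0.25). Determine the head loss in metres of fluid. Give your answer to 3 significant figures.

Reynolds number Re = ρVD/μ = 1260 · 1.83 · 0.104 / 0.441 = 543.8.
Re < 2300 → laminar flow, so f = 64/Re = 64/543.8 = 0.1177 (the turbulent correlation is not needed).
Darcy-Weisbach: ΔP = f(L/D)(ρV²/2) = 0.1177·(673/0.104)·(1260·1.83²/2) = 0.1177·6471·2110 = 1.607e+06 Pa.
Head loss h_f = ΔP/(ρg) = 1.607e+06/(1260·9.81) = 130 m.

h_f ≈ 130 m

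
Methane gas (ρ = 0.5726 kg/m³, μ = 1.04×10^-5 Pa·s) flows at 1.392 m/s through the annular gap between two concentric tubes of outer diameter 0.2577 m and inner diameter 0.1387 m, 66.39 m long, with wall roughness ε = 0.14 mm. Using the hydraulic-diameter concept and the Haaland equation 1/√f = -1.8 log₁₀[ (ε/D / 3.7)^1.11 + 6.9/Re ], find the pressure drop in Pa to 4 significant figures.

Hydraulic diameter D_h = 4A/P = D_o - D_i = 0.2577 - 0.1387 = 0.119 m.
Re = ρVD_h/μ = 0.5726·1.392·0.119/1.04e-05 = 9120.
ε/D_h = 0.00014/0.119 = 0.00118; Haaland gives 1/√f = -1.8 log₁₀[0.000131+0.000757] = 5.493, so f = 0.03314.
ΔP = f(L/D_h)(ρV²/2) = 0.03314·66.39/0.119·0.5548 = 10.26 Pa.

ΔP ≈ 10.26 Pa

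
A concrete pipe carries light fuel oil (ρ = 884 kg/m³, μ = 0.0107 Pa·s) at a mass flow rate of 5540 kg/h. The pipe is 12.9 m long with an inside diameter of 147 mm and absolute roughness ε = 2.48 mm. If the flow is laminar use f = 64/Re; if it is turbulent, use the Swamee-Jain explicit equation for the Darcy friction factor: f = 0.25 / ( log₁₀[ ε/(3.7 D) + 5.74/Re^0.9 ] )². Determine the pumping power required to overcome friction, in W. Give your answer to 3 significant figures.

ṁ = 5540 kg/h = 5540/3600 = 1.539 kg/s.
A = πD²/4 = π(0.147)²/4 = 0.01697 m²; mean velocity V = ṁ/(ρA) = 1.539/(884 · 0.01697) = 0.1026 m/s.
Reynolds number Re = ρVD/μ = 884 · 0.1026 · 0.147 / 0.0107 = 1246.
Re < 2300 → laminar flow, so f = 64/Re = 64/1246 = 0.05138 (the turbulent correlation is not needed).
Darcy-Weisbach: ΔP = f(L/D)(ρV²/2) = 0.05138·(12.9/0.147)·(884·0.1026²/2) = 0.05138·87.76·4.65 = 20.97 Pa.
Q = ṁ/ρ = 1.539/884 = 0.001741 m³/s.
Pumping power P = QΔP = 0.001741·20.97 = 0.03650 W = 0.0365 W.

P ≈ 0.0365 W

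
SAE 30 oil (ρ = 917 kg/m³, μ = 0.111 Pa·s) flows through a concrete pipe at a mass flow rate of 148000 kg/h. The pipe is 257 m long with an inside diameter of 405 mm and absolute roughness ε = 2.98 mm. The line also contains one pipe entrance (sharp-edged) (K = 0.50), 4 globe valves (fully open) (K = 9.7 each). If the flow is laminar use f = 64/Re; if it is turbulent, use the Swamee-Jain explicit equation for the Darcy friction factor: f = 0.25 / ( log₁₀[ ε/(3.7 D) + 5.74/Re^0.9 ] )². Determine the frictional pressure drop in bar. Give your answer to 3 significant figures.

ṁ = 148000 kg/h = 148000/3600 = 41.11 kg/s.
A = πD²/4 = π(0.405)²/4 = 0.1288 m²; mean velocity V = ṁ/(ρA) = 41.11/(917 · 0.1288) = 0.348 m/s.
Reynolds number Re = ρVD/μ = 917 · 0.348 · 0.405 / 0.111 = 1164.
Re < 2300 → laminar flow, so f = 64/Re = 64/1164 = 0.05497 (the turbulent correlation is not needed).
Total minor-loss coefficient ΣK = 1·0.5 + 4·9.7 = 39.3.
ΔP = [f·L/D + ΣK]·(ρV²/2) = [0.05497·257/0.405 + 39.3]·(917·0.348²/2) = [34.88 + 39.3]·55.53 = 4119 Pa.
ΔP = 4119 Pa = 0.0412 bar.

ΔP ≈ 0.0412 bar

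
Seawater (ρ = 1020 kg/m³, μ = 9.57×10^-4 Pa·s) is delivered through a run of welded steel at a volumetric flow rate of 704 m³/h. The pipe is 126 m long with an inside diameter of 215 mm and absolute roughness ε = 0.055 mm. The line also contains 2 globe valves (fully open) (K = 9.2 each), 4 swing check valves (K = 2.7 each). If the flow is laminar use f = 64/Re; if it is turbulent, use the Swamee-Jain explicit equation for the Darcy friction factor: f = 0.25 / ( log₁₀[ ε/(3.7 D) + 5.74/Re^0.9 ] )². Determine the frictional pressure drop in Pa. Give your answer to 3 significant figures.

ΔP ≈ 564000 Pa

Q = 704 m³/h = 704/3600 = 0.1956 m³/s.
Cross-sectional area A = πD²/4 = π(0.215)²/4 = 0.03631 m²; mean velocity V = Q/A = 0.1956/0.03631 = 5.386 m/s.
Reynolds number Re = ρVD/μ = 1020 · 5.386 · 0.215 / 0.000957 = 1.234e+06.
Re > 4000 → turbulent. Relative roughness ε/D = 5.5e-05/0.215 = 0.000256. Swamee-Jain: f = 0.25/(log₁₀[0.000256/3.7 + 5.74/1.234e+06^0.9])² = 0.25/(log₁₀[6.91e-05 + 1.89e-05])² = 0.25/(-4.055)² = 0.0152.
Total minor-loss coefficient ΣK = 2·9.2 + 4·2.7 = 29.2.
ΔP = [f·L/D + ΣK]·(ρV²/2) = [0.0152·126/0.215 + 29.2]·(1020·5.386²/2) = [8.909 + 29.2]·1.48e+04 = 5.639e+05 Pa.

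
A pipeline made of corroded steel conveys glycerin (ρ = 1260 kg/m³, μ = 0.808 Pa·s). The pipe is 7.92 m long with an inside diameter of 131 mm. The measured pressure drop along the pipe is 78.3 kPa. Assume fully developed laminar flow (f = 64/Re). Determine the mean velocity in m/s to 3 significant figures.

For laminar flow, f = 64/Re with Re = ρVD/μ, so Darcy-Weisbach reduces to ΔP = 32μLV/D². Solving for V: V = ΔP·D²/(32μL) = 7.83e+04·(0.131)²/(32·0.808·7.92) = 6.562 m/s.
Check: Re = ρVD/μ = 1260·6.562·0.131/0.808 = 1340 < 2300, so the laminar assumption holds.

V ≈ 6.56 m/s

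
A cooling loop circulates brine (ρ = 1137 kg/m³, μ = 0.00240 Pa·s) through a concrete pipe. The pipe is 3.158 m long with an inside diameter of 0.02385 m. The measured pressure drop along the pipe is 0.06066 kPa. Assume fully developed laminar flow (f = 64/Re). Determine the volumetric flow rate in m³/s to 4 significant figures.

For laminar flow, f = 64/Re with Re = ρVD/μ, so Darcy-Weisbach reduces to ΔP = 32μLV/D². Solving for V: V = ΔP·D²/(32μL) = 60.66·(0.02385)²/(32·0.0024·3.158) = 0.1423 m/s.
Check: Re = ρVD/μ = 1137·0.1423·0.02385/0.0024 = 1607 < 2300, so the laminar assumption holds.
Q = V·A = 0.1423·(π/4·0.02385²) = 6.356e-05 m³/s = 6.356×10^-5 m³/s.

Q ≈ 6.356×10^-5 m³/s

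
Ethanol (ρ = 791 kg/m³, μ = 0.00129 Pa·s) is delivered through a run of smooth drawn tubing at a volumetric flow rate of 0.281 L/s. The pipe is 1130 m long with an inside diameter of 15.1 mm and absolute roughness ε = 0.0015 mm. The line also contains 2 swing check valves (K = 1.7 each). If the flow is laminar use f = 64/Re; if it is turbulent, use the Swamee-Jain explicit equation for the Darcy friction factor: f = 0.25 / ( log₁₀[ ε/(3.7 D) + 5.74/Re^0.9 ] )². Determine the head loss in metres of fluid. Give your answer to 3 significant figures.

h_f ≈ 266 m

Q = 0.281 L/s = 0.281/1000 = 0.000281 m³/s.
Cross-sectional area A = πD²/4 = π(0.0151)²/4 = 0.0001791 m²; mean velocity V = Q/A = 0.000281/0.0001791 = 1.569 m/s.
Reynolds number Re = ρVD/μ = 791 · 1.569 · 0.0151 / 0.00129 = 1.453e+04.
Re > 4000 → turbulent. Relative roughness ε/D = 1.5e-06/0.0151 = 9.93e-05. Swamee-Jain: f = 0.25/(log₁₀[9.93e-05/3.7 + 5.74/1.453e+04^0.9])² = 0.25/(log₁₀[2.68e-05 + 0.00103])² = 0.25/(-2.976)² = 0.02823.
Total minor-loss coefficient ΣK = 2·1.7 = 3.4.
ΔP = [f·L/D + ΣK]·(ρV²/2) = [0.02823·1130/0.0151 + 3.4]·(791·1.569²/2) = [2113 + 3.4]·973.8 = 2.06e+06 Pa.
Head loss h_f = ΔP/(ρg) = 2.06e+06/(791·9.81) = 266 m.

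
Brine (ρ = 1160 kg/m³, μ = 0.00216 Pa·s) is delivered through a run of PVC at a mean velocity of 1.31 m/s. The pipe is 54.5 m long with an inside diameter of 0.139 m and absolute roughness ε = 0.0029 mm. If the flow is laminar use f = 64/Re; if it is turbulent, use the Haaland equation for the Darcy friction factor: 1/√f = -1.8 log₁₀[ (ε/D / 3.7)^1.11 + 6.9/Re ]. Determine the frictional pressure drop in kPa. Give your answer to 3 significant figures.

ΔP ≈ 7.02 kPa

Reynolds number Re = ρVD/μ = 1160 · 1.31 · 0.139 / 0.00216 = 9.779e+04.
Re > 4000 → turbulent. Relative roughness ε/D = 2.9e-06/0.139 = 2.09e-05. Haaland: 1/√f = -1.8 log₁₀[(2.09e-05/3.7)^1.11 + 6.9/9.779e+04] = -1.8 log₁₀[1.49e-06 + 7.06e-05] = 7.456, so f = 0.01799.
Darcy-Weisbach: ΔP = f(L/D)(ρV²/2) = 0.01799·(54.5/0.139)·(1160·1.31²/2) = 0.01799·392.1·995.3 = 7020 Pa.
ΔP = 7020 Pa = 7.02 kPa.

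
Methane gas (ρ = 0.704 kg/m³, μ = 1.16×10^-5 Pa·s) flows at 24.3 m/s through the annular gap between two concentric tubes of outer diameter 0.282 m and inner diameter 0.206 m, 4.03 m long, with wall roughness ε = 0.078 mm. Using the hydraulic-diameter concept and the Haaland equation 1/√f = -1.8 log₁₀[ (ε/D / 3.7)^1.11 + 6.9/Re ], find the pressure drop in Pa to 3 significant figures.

Hydraulic diameter D_h = 4A/P = D_o - D_i = 0.282 - 0.206 = 0.076 m.
Re = ρVD_h/μ = 0.704·24.3·0.076/1.16e-05 = 1.121e+05.
ε/D_h = 7.8e-05/0.076 = 0.00103; Haaland gives 1/√f = -1.8 log₁₀[0.000113+6.16e-05] = 6.766, so f = 0.02184.
ΔP = f(L/D_h)(ρV²/2) = 0.02184·4.03/0.076·207.9 = 240.8 Pa.

ΔP ≈ 241 Pa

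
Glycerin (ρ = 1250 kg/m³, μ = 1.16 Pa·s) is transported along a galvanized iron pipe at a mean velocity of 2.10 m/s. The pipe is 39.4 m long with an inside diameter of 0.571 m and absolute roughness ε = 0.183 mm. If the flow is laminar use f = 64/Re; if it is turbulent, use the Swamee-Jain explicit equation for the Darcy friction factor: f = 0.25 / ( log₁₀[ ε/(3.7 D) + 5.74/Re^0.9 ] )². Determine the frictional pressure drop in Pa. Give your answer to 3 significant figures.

Reynolds number Re = ρVD/μ = 1250 · 2.1 · 0.571 / 1.16 = 1292.
Re < 2300 → laminar flow, so f = 64/Re = 64/1292 = 0.04953 (the turbulent correlation is not needed).
Darcy-Weisbach: ΔP = f(L/D)(ρV²/2) = 0.04953·(39.4/0.571)·(1250·2.1²/2) = 0.04953·69·2756 = 9420 Pa.

ΔP ≈ 9420 Pa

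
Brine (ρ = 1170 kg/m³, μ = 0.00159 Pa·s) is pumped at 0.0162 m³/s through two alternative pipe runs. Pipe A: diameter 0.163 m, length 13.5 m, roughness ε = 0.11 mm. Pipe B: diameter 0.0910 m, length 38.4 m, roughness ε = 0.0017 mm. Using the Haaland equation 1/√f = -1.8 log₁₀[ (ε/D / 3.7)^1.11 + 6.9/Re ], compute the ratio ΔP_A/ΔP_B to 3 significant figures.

Pipe A: V = Q/A = 0.0162/0.02087 = 0.7763 m/s; Re = 9.312e+04; ε/D = 0.000675; Haaland → f = 0.02094; ΔP_A = f(L/D)(ρV²/2) = 611.5 Pa.
Pipe B: V = Q/A = 0.0162/0.006504 = 2.491 m/s; Re = 1.668e+05; ε/D = 1.87e-05; Haaland → f = 0.01616; ΔP_B = f(L/D)(ρV²/2) = 2.476e+04 Pa.
ΔP_A/ΔP_B = 611.5/2.476e+04 = 0.0247.

ΔP_A/ΔP_B ≈ 0.0247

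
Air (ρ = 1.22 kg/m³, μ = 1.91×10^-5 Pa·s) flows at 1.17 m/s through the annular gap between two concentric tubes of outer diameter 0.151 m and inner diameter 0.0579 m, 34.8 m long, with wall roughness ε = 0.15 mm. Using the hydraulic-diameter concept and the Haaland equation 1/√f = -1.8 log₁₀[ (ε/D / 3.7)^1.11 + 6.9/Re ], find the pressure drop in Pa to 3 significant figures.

Hydraulic diameter D_h = 4A/P = D_o - D_i = 0.151 - 0.0579 = 0.0931 m.
Re = ρVD_h/μ = 1.22·1.17·0.0931/1.91e-05 = 6958.
ε/D_h = 0.00015/0.0931 = 0.00161; Haaland gives 1/√f = -1.8 log₁₀[0.000186+0.000992] = 5.272, so f = 0.03598.
ΔP = f(L/D_h)(ρV²/2) = 0.03598·34.8/0.0931·0.835 = 11.23 Pa.

ΔP ≈ 11.2 Pa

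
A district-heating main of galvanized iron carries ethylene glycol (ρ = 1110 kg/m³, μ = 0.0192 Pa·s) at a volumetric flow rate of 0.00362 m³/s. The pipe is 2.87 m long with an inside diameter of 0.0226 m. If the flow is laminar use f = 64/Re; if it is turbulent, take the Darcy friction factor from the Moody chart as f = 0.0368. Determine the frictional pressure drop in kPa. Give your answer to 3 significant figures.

ΔP ≈ 211 kPa

Cross-sectional area A = πD²/4 = π(0.0226)²/4 = 0.0004011 m²; mean velocity V = Q/A = 0.00362/0.0004011 = 9.024 m/s.
Reynolds number Re = ρVD/μ = 1110 · 9.024 · 0.0226 / 0.0192 = 1.179e+04.
Re > 4000 → turbulent; use the Moody-chart value f = 0.0368.
Darcy-Weisbach: ΔP = f(L/D)(ρV²/2) = 0.0368·(2.87/0.0226)·(1110·9.024²/2) = 0.0368·127·4.52e+04 = 2.112e+05 Pa.
ΔP = 2.112e+05 Pa = 211 kPa.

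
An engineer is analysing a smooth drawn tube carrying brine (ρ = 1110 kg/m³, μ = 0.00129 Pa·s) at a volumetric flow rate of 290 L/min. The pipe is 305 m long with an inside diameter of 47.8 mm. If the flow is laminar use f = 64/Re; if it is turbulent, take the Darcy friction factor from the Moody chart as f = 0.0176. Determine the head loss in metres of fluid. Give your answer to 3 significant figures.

h_f ≈ 41.5 m

Q = 290 L/min = 290/60000 = 0.004833 m³/s.
Cross-sectional area A = πD²/4 = π(0.0478)²/4 = 0.001795 m²; mean velocity V = Q/A = 0.004833/0.001795 = 2.693 m/s.
Reynolds number Re = ρVD/μ = 1110 · 2.693 · 0.0478 / 0.00129 = 1.108e+05.
Re > 4000 → turbulent; use the Moody-chart value f = 0.0176.
Darcy-Weisbach: ΔP = f(L/D)(ρV²/2) = 0.0176·(305/0.0478)·(1110·2.693²/2) = 0.0176·6381·4026 = 4.521e+05 Pa.
Head loss h_f = ΔP/(ρg) = 4.521e+05/(1110·9.81) = 41.5 m.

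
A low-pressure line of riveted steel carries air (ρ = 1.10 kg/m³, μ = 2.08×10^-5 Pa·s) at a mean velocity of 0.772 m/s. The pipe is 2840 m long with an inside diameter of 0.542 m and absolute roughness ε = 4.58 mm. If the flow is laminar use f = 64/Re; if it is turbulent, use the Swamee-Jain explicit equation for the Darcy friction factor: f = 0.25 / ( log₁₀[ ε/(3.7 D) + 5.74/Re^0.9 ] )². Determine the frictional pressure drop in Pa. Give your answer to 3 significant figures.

ΔP ≈ 67.4 Pa

Reynolds number Re = ρVD/μ = 1.1 · 0.772 · 0.542 / 2.08e-05 = 2.213e+04.
Re > 4000 → turbulent. Relative roughness ε/D = 0.00458/0.542 = 0.00845. Swamee-Jain: f = 0.25/(log₁₀[0.00845/3.7 + 5.74/2.213e+04^0.9])² = 0.25/(log₁₀[0.00228 + 0.000705])² = 0.25/(-2.524)² = 0.03923.
Darcy-Weisbach: ΔP = f(L/D)(ρV²/2) = 0.03923·(2840/0.542)·(1.1·0.772²/2) = 0.03923·5240·0.3278 = 67.38 Pa.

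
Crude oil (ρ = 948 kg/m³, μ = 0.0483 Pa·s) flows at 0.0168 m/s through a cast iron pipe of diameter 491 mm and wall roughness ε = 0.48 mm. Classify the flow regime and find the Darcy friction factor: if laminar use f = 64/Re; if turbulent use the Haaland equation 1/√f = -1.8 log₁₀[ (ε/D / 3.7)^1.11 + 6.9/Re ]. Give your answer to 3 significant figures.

f ≈ 0.395

Re = ρVD/μ = 948·0.0168·0.491/0.0483 = 161.9.
Re < 2300 → laminar, so f = 64/Re = 0.3953 (roughness is irrelevant in laminar flow).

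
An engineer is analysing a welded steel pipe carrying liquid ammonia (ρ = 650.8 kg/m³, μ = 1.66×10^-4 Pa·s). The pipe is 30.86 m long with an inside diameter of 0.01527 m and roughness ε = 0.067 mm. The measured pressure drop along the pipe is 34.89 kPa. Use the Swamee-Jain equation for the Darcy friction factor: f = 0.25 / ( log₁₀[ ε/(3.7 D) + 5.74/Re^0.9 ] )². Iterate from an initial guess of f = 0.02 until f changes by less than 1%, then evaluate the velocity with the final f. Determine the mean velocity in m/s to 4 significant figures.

V ≈ 1.313 m/s

Rearranging Darcy-Weisbach: V = √(2·ΔP·D/(f·L·ρ)). With ε/D = 6.7e-05/0.01527 = 0.00439, iterate starting from f = 0.02:
  f = 0.02 → V = √(2·3.489e+04·0.01527/(0.02·30.86·650.8)) = 1.629 m/s; Re = ρVD/μ = 9.75e+04; f → 0.0305
  f = 0.0305 → V = 1.319 m/s; Re = 7.895e+04; f → 0.03076
Converged (Δf/f < 1%). With the final f = 0.03076: V = √(2·3.489e+04·0.01527/(0.03076·30.86·650.8)) = 1.313 m/s.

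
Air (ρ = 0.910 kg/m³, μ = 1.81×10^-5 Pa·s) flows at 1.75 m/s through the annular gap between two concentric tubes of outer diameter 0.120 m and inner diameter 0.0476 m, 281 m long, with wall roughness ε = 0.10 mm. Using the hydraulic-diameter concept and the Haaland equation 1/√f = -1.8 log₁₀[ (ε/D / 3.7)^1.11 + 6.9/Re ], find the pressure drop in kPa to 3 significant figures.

ΔP ≈ 0.198 kPa

Hydraulic diameter D_h = 4A/P = D_o - D_i = 0.12 - 0.0476 = 0.0724 m.
Re = ρVD_h/μ = 0.91·1.75·0.0724/1.81e-05 = 6370.
ε/D_h = 0.0001/0.0724 = 0.00138; Haaland gives 1/√f = -1.8 log₁₀[0.000157+0.00108] = 5.232, so f = 0.03653.
ΔP = f(L/D_h)(ρV²/2) = 0.03653·281/0.0724·1.393 = 197.6 Pa.
ΔP = 0.198 kPa.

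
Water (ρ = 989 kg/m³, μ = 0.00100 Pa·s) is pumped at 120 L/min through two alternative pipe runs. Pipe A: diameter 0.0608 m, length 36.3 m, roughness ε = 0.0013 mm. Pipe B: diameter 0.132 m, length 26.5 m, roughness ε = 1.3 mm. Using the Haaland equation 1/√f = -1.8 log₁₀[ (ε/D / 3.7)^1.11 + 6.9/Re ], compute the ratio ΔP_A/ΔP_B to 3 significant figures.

ΔP_A/ΔP_B ≈ 35.3

Pipe A: V = Q/A = 0.002/0.002903 = 0.6889 m/s; Re = 4.142e+04; ε/D = 2.14e-05; Haaland → f = 0.02166; ΔP_A = f(L/D)(ρV²/2) = 3035 Pa.
Pipe B: V = Q/A = 0.002/0.01368 = 0.1461 m/s; Re = 1.908e+04; ε/D = 0.00985; Haaland → f = 0.04059; ΔP_B = f(L/D)(ρV²/2) = 86.07 Pa.
ΔP_A/ΔP_B = 3035/86.07 = 35.3.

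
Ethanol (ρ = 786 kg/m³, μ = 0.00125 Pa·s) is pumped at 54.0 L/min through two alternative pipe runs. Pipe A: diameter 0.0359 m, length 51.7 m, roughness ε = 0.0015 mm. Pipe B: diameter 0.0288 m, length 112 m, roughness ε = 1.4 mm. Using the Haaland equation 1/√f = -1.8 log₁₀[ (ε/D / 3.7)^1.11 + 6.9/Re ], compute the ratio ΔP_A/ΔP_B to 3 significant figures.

ΔP_A/ΔP_B ≈ 0.0551

Pipe A: V = Q/A = 0.0009/0.001012 = 0.8891 m/s; Re = 2.007e+04; ε/D = 4.18e-05; Haaland → f = 0.02579; ΔP_A = f(L/D)(ρV²/2) = 1.154e+04 Pa.
Pipe B: V = Q/A = 0.0009/0.0006514 = 1.382 m/s; Re = 2.502e+04; ε/D = 0.0486; Haaland → f = 0.07175; ΔP_B = f(L/D)(ρV²/2) = 2.093e+05 Pa.
ΔP_A/ΔP_B = 1.154e+04/2.093e+05 = 0.0551.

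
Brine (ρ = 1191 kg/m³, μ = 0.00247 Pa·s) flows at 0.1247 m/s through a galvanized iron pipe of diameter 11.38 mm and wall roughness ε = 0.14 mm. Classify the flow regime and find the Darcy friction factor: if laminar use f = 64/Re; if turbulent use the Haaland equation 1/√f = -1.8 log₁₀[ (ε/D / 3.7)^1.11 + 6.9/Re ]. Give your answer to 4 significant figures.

Re = ρVD/μ = 1191·0.1247·0.01138/0.00247 = 684.3.
Re < 2300 → laminar, so f = 64/Re = 0.09353 (roughness is irrelevant in laminar flow).

f ≈ 0.09353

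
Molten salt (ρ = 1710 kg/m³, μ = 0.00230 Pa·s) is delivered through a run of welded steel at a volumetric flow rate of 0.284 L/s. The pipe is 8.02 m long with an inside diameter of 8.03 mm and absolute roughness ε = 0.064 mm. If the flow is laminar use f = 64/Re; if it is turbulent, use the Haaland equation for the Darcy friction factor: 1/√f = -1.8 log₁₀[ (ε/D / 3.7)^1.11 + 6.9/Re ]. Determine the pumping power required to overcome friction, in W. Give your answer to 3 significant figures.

P ≈ 283 W

Q = 0.284 L/s = 0.284/1000 = 0.000284 m³/s.
Cross-sectional area A = πD²/4 = π(0.00803)²/4 = 5.064e-05 m²; mean velocity V = Q/A = 0.000284/5.064e-05 = 5.608 m/s.
Reynolds number Re = ρVD/μ = 1710 · 5.608 · 0.00803 / 0.0023 = 3.348e+04.
Re > 4000 → turbulent. Relative roughness ε/D = 6.4e-05/0.00803 = 0.00797. Haaland: 1/√f = -1.8 log₁₀[(0.00797/3.7)^1.11 + 6.9/3.348e+04] = -1.8 log₁₀[0.0011 + 0.000206] = 5.193, so f = 0.03708.
Darcy-Weisbach: ΔP = f(L/D)(ρV²/2) = 0.03708·(8.02/0.00803)·(1710·5.608²/2) = 0.03708·998.8·2.689e+04 = 9.956e+05 Pa.
Pumping power P = QΔP = 0.000284·9.956e+05 = 282.8 W = 283 W.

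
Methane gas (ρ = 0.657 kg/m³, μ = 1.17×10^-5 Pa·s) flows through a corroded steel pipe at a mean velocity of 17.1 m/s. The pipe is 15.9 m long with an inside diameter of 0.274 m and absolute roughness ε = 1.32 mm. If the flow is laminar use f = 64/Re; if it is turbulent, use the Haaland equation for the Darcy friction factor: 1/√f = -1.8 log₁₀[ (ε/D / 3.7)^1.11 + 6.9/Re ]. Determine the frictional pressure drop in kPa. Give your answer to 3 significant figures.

ΔP ≈ 0.170 kPa

Reynolds number Re = ρVD/μ = 0.657 · 17.1 · 0.274 / 1.17e-05 = 2.631e+05.
Re > 4000 → turbulent. Relative roughness ε/D = 0.00132/0.274 = 0.00482. Haaland: 1/√f = -1.8 log₁₀[(0.00482/3.7)^1.11 + 6.9/2.631e+05] = -1.8 log₁₀[0.000627 + 2.62e-05] = 5.733, so f = 0.03043.
Darcy-Weisbach: ΔP = f(L/D)(ρV²/2) = 0.03043·(15.9/0.274)·(0.657·17.1²/2) = 0.03043·58.03·96.06 = 169.6 Pa.
ΔP = 169.6 Pa = 0.170 kPa.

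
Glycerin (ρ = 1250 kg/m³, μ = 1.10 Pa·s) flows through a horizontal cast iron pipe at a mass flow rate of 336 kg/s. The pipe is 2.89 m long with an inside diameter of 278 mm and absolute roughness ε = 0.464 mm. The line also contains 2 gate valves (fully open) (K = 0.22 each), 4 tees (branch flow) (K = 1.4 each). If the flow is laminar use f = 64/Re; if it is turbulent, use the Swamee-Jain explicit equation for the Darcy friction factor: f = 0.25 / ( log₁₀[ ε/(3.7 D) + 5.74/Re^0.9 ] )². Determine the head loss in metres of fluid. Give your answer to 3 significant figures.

h_f ≈ 6.51 m

A = πD²/4 = π(0.278)²/4 = 0.0607 m²; mean velocity V = ṁ/(ρA) = 336/(1250 · 0.0607) = 4.428 m/s.
Reynolds number Re = ρVD/μ = 1250 · 4.428 · 0.278 / 1.1 = 1399.
Re < 2300 → laminar flow, so f = 64/Re = 64/1399 = 0.04575 (the turbulent correlation is not needed).
Total minor-loss coefficient ΣK = 2·0.22 + 4·1.4 = 6.04.
ΔP = [f·L/D + ΣK]·(ρV²/2) = [0.04575·2.89/0.278 + 6.04]·(1250·4.428²/2) = [0.4756 + 6.04]·1.226e+04 = 7.986e+04 Pa.
Head loss h_f = ΔP/(ρg) = 7.986e+04/(1250·9.81) = 6.51 m.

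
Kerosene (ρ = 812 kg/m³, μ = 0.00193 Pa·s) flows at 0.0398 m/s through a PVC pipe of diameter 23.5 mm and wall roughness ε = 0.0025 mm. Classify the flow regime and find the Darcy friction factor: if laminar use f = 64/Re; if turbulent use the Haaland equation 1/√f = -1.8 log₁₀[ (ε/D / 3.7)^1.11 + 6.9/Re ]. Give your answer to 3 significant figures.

Re = ρVD/μ = 812·0.0398·0.0235/0.00193 = 393.5.
Re < 2300 → laminar, so f = 64/Re = 0.1626 (roughness is irrelevant in laminar flow).

f ≈ 0.163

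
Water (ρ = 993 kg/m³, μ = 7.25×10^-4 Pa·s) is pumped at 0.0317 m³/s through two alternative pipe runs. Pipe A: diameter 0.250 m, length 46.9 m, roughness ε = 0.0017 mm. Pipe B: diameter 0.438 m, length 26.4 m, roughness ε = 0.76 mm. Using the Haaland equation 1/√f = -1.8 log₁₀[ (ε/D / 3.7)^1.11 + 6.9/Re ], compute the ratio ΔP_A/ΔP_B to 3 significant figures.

Pipe A: V = Q/A = 0.0317/0.04909 = 0.6458 m/s; Re = 2.211e+05; ε/D = 6.8e-06; Haaland → f = 0.01524; ΔP_A = f(L/D)(ρV²/2) = 592.1 Pa.
Pipe B: V = Q/A = 0.0317/0.1507 = 0.2104 m/s; Re = 1.262e+05; ε/D = 0.00174; Haaland → f = 0.02394; ΔP_B = f(L/D)(ρV²/2) = 31.71 Pa.
ΔP_A/ΔP_B = 592.1/31.71 = 18.7.

ΔP_A/ΔP_B ≈ 18.7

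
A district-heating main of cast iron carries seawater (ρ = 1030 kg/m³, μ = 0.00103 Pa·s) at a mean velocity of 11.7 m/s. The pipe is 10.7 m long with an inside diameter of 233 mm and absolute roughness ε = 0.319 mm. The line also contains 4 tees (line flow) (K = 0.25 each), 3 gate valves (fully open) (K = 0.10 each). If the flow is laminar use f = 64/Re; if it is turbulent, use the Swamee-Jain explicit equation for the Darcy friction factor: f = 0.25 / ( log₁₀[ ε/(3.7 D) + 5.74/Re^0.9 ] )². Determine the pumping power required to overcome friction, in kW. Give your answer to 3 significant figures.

Reynolds number Re = ρVD/μ = 1030 · 11.7 · 0.233 / 0.00103 = 2.726e+06.
Re > 4000 → turbulent. Relative roughness ε/D = 0.000319/0.233 = 0.00137. Swamee-Jain: f = 0.25/(log₁₀[0.00137/3.7 + 5.74/2.726e+06^0.9])² = 0.25/(log₁₀[0.00037 + 9.27e-06])² = 0.25/(-3.421)² = 0.02136.
Total minor-loss coefficient ΣK = 4·0.25 + 3·0.1 = 1.3.
ΔP = [f·L/D + ΣK]·(ρV²/2) = [0.02136·10.7/0.233 + 1.3]·(1030·11.7²/2) = [0.981 + 1.3]·7.05e+04 = 1.608e+05 Pa.
Q = V·A = 11.7·0.04264 = 0.4989 m³/s.
Pumping power P = QΔP = 0.4989·1.608e+05 = 80220 W = 80.2 kW.

P ≈ 80.2 kW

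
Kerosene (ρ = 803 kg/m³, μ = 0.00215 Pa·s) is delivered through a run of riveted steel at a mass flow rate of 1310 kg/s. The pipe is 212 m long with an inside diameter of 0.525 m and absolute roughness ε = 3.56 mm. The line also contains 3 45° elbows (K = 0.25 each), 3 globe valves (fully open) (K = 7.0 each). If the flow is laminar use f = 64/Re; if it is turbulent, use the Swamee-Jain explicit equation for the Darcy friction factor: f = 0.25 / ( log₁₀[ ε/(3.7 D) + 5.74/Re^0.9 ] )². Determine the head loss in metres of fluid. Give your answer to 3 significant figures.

h_f ≈ 102 m

A = πD²/4 = π(0.525)²/4 = 0.2165 m²; mean velocity V = ṁ/(ρA) = 1310/(803 · 0.2165) = 7.536 m/s.
Reynolds number Re = ρVD/μ = 803 · 7.536 · 0.525 / 0.00215 = 1.478e+06.
Re > 4000 → turbulent. Relative roughness ε/D = 0.00356/0.525 = 0.00678. Swamee-Jain: f = 0.25/(log₁₀[0.00678/3.7 + 5.74/1.478e+06^0.9])² = 0.25/(log₁₀[0.00183 + 1.61e-05])² = 0.25/(-2.733)² = 0.03347.
Total minor-loss coefficient ΣK = 3·0.25 + 3·7 = 21.8.
ΔP = [f·L/D + ΣK]·(ρV²/2) = [0.03347·212/0.525 + 21.8]·(803·7.536²/2) = [13.51 + 21.8]·2.28e+04 = 8.041e+05 Pa.
Head loss h_f = ΔP/(ρg) = 8.041e+05/(803·9.81) = 102 m.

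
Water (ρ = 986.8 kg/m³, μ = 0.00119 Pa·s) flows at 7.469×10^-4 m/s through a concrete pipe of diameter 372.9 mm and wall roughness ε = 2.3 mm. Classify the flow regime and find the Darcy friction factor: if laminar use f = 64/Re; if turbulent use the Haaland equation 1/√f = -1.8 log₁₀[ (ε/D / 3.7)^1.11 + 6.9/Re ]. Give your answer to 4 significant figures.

f ≈ 0.2771

Re = ρVD/μ = 986.8·0.0007469·0.3729/0.00119 = 231.
Re < 2300 → laminar, so f = 64/Re = 0.2771 (roughness is irrelevant in laminar flow).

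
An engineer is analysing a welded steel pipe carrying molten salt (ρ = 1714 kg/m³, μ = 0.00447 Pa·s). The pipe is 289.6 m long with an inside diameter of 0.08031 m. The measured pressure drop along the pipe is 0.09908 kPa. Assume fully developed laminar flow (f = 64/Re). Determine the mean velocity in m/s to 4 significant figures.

For laminar flow, f = 64/Re with Re = ρVD/μ, so Darcy-Weisbach reduces to ΔP = 32μLV/D². Solving for V: V = ΔP·D²/(32μL) = 99.08·(0.08031)²/(32·0.00447·289.6) = 0.01543 m/s.
Check: Re = ρVD/μ = 1714·0.01543·0.08031/0.00447 = 475.1 < 2300, so the laminar assumption holds.

V ≈ 0.01543 m/s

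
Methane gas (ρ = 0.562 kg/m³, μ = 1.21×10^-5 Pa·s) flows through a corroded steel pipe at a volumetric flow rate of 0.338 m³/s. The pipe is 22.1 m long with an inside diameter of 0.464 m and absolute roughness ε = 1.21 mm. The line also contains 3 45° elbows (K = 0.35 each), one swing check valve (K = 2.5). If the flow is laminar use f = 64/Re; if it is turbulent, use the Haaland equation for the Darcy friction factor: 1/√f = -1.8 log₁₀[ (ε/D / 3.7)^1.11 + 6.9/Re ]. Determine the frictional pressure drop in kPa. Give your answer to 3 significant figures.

Cross-sectional area A = πD²/4 = π(0.464)²/4 = 0.1691 m²; mean velocity V = Q/A = 0.338/0.1691 = 1.999 m/s.
Reynolds number Re = ρVD/μ = 0.562 · 1.999 · 0.464 / 1.21e-05 = 4.308e+04.
Re > 4000 → turbulent. Relative roughness ε/D = 0.00121/0.464 = 0.00261. Haaland: 1/√f = -1.8 log₁₀[(0.00261/3.7)^1.11 + 6.9/4.308e+04] = -1.8 log₁₀[0.000317 + 0.00016] = 5.978, so f = 0.02798.
Total minor-loss coefficient ΣK = 3·0.35 + 1·2.5 = 3.55.
ΔP = [f·L/D + ΣK]·(ρV²/2) = [0.02798·22.1/0.464 + 3.55]·(0.562·1.999²/2) = [1.333 + 3.55]·1.123 = 5.482 Pa.
ΔP = 5.482 Pa = 0.00548 kPa.

ΔP ≈ 0.00548 kPa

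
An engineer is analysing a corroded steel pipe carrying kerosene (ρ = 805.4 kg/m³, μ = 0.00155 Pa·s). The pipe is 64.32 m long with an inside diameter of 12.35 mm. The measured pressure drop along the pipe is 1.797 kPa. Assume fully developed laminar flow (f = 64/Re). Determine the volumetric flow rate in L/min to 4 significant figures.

Q ≈ 0.6175 L/min

For laminar flow, f = 64/Re with Re = ρVD/μ, so Darcy-Weisbach reduces to ΔP = 32μLV/D². Solving for V: V = ΔP·D²/(32μL) = 1797·(0.01235)²/(32·0.00155·64.32) = 0.08591 m/s.
Check: Re = ρVD/μ = 805.4·0.08591·0.01235/0.00155 = 551.3 < 2300, so the laminar assumption holds.
Q = V·A = 0.08591·(π/4·0.01235²) = 1.029e-05 m³/s = 0.6175 L/min.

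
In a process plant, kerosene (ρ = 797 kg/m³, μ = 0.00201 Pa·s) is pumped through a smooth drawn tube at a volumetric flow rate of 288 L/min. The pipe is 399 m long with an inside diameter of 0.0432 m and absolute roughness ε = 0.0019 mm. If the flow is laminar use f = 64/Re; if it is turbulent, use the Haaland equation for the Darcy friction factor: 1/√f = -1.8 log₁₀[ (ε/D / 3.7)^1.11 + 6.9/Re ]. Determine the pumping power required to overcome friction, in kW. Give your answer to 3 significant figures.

P ≈ 3.85 kW

Q = 288 L/min = 288/60000 = 0.0048 m³/s.
Cross-sectional area A = πD²/4 = π(0.0432)²/4 = 0.001466 m²; mean velocity V = Q/A = 0.0048/0.001466 = 3.275 m/s.
Reynolds number Re = ρVD/μ = 797 · 3.275 · 0.0432 / 0.00201 = 5.61e+04.
Re > 4000 → turbulent. Relative roughness ε/D = 1.9e-06/0.0432 = 4.4e-05. Haaland: 1/√f = -1.8 log₁₀[(4.4e-05/3.7)^1.11 + 6.9/5.61e+04] = -1.8 log₁₀[3.41e-06 + 0.000123] = 7.017, so f = 0.02031.
Darcy-Weisbach: ΔP = f(L/D)(ρV²/2) = 0.02031·(399/0.0432)·(797·3.275²/2) = 0.02031·9236·4274 = 8.017e+05 Pa.
Pumping power P = QΔP = 0.0048·8.017e+05 = 3848 W = 3.85 kW.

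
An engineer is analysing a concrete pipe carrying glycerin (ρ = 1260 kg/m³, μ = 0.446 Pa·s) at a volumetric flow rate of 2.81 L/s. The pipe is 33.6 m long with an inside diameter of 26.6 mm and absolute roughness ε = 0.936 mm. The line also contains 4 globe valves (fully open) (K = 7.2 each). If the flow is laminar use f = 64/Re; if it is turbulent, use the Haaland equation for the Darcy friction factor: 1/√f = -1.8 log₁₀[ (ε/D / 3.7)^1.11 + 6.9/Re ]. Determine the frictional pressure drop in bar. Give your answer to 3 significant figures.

ΔP ≈ 38.9 bar

Q = 2.81 L/s = 2.81/1000 = 0.00281 m³/s.
Cross-sectional area A = πD²/4 = π(0.0266)²/4 = 0.0005557 m²; mean velocity V = Q/A = 0.00281/0.0005557 = 5.057 m/s.
Reynolds number Re = ρVD/μ = 1260 · 5.057 · 0.0266 / 0.446 = 380.
Re < 2300 → laminar flow, so f = 64/Re = 64/380 = 0.1684 (the turbulent correlation is not needed).
Total minor-loss coefficient ΣK = 4·7.2 = 28.8.
ΔP = [f·L/D + ΣK]·(ρV²/2) = [0.1684·33.6/0.0266 + 28.8]·(1260·5.057²/2) = [212.7 + 28.8]·1.611e+04 = 3.891e+06 Pa.
ΔP = 3.891e+06 Pa = 38.9 bar.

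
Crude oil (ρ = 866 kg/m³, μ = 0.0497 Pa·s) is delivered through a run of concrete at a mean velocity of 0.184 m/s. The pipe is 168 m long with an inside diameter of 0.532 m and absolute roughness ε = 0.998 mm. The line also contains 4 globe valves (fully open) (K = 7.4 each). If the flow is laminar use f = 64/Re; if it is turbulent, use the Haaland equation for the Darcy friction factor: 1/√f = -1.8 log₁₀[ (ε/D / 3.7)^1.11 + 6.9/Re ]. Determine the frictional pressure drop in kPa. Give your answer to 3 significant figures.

Reynolds number Re = ρVD/μ = 866 · 0.184 · 0.532 / 0.0497 = 1706.
Re < 2300 → laminar flow, so f = 64/Re = 64/1706 = 0.03752 (the turbulent correlation is not needed).
Total minor-loss coefficient ΣK = 4·7.4 = 29.6.
ΔP = [f·L/D + ΣK]·(ρV²/2) = [0.03752·168/0.532 + 29.6]·(866·0.184²/2) = [11.85 + 29.6]·14.66 = 607.6 Pa.
ΔP = 607.6 Pa = 0.608 kPa.

ΔP ≈ 0.608 kPa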